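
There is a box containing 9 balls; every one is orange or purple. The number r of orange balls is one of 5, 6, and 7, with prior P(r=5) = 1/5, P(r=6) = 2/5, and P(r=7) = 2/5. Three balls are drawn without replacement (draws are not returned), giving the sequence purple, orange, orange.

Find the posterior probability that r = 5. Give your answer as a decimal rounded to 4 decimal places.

Under each hypothesis, the probability of the observed sequence is: P(data | r = 5) = (4/9)(5/8)(4/7) = 10/63; P(data | r = 6) = (3/9)(6/8)(5/7) = 5/28; P(data | r = 7) = (2/9)(7/8)(6/7) = 1/6.
Weighting by the prior gives 1/5 · 10/63 = 2/63, 2/5 · 5/28 = 1/14, 2/5 · 1/6 = 1/15; summing to 107/630.
Therefore the posterior P(r = 5 | data) = (2/63) / (107/630) = 20/107.

0.1869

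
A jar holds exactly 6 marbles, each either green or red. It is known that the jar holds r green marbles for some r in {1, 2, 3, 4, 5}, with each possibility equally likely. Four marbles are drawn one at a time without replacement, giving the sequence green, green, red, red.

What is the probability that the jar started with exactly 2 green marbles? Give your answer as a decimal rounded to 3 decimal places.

The likelihood of the observed sequence under each hypothesis: P(data | r = 1) = (1/6)(0/5) = 0; P(data | r = 2) = (2/6)(1/5)(4/4)(3/3) = 1/15; P(data | r = 3) = (3/6)(2/5)(3/4)(2/3) = 1/10; P(data | r = 4) = (4/6)(3/5)(2/4)(1/3) = 1/15; P(data | r = 5) = (5/6)(4/5)(1/4)(0/3) = 0.
Multiplying each by its prior: 1/5 · 0 = 0, 1/5 · 1/15 = 1/75, 1/5 · 1/10 = 1/50, 1/5 · 1/15 = 1/75, 1/5 · 0 = 0; with total 7/150.
So P(r = 2 | data) = (1/75) / (7/150) = 2/7.

0.286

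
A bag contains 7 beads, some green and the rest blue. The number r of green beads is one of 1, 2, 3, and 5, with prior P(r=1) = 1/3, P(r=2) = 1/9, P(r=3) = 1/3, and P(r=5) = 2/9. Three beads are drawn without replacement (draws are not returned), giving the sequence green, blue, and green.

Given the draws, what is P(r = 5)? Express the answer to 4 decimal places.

0.4938

For each hypothesis, P(data | H) works out to: P(data | r = 1) = (1/7)(6/6)(0/5) = 0; P(data | r = 2) = (2/7)(5/6)(1/5) = 1/21; P(data | r = 3) = (3/7)(4/6)(2/5) = 4/35; P(data | r = 5) = (5/7)(2/6)(4/5) = 4/21.
The prior-weighted likelihoods are 1/3 · 0 = 0, 1/9 · 1/21 = 1/189, 1/3 · 4/35 = 4/105, 2/9 · 4/21 = 8/189; these sum to 3/35.
Therefore the posterior P(r = 5 | data) = (8/189) / (3/35) = 40/81.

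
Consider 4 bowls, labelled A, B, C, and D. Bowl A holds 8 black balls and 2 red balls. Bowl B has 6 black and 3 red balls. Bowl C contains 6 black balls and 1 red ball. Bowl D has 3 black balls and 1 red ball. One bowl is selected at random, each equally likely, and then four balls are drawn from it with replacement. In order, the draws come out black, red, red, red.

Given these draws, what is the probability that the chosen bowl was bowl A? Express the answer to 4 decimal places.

Under each hypothesis, the probability of the observed sequence is: P(data | bowl A) = (8/10)(2/10)(2/10)(2/10) = 0.0064; P(data | bowl B) = (6/9)(3/9)(3/9)(3/9) = 0.024691; P(data | bowl C) = (6/7)(1/7)(1/7)(1/7) = 0.002499; P(data | bowl D) = (3/4)(1/4)(1/4)(1/4) = 0.011719.
Multiplying each by its prior: 1/4 · 0.0064 = 0.0016, 1/4 · 0.024691 = 0.0061728, 1/4 · 0.002499 = 0.00062474, 1/4 · 0.011719 = 0.0029297; these sum to 0.011327.
By Bayes' rule, P(bowl A | data) = (0.0016) / (0.011327) = 0.14125.

0.1413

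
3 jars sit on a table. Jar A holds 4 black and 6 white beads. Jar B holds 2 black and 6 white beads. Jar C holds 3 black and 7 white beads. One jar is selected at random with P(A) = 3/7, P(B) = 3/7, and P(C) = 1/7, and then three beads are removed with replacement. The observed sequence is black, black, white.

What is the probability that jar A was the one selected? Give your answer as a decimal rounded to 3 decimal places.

0.586

For each hypothesis, P(data | H) works out to: P(data | jar A) = (4/10)(4/10)(6/10) = 0.096; P(data | jar B) = (2/8)(2/8)(6/8) = 0.046875; P(data | jar C) = (3/10)(3/10)(7/10) = 0.063.
The prior-weighted likelihoods are 3/7 · 0.096 = 0.041143, 3/7 · 0.046875 = 0.020089, 1/7 · 0.063 = 0.009; with total 0.070232.
By Bayes' rule, P(jar A | data) = (0.041143) / (0.070232) = 0.58581.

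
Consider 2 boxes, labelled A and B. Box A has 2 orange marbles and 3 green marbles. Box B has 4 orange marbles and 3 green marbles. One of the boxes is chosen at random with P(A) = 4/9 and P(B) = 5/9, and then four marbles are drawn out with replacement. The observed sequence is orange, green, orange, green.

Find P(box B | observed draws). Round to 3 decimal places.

Compute the likelihood of the observed sequence for each case: P(data | box A) = (2/5)(3/5)(2/5)(3/5) = 0.0576; P(data | box B) = (4/7)(3/7)(4/7)(3/7) = 0.059975.
Multiplying each by its prior: 4/9 · 0.0576 = 0.0256, 5/9 · 0.059975 = 0.033319; summing to 0.058919.
So P(box B | data) = (0.033319) / (0.058919) = 0.56551.

0.566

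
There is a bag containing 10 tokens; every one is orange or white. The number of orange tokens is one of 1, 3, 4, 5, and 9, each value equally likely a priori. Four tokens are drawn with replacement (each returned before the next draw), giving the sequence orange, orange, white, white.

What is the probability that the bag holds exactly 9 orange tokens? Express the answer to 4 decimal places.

Compute the likelihood of the observed sequence for each case: P(data | r = 1) = (1/10)(1/10)(9/10)(9/10) = 0.0081; P(data | r = 3) = (3/10)(3/10)(7/10)(7/10) = 0.0441; P(data | r = 4) = (4/10)(4/10)(6/10)(6/10) = 0.0576; P(data | r = 5) = (5/10)(5/10)(5/10)(5/10) = 0.0625; P(data | r = 9) = (9/10)(9/10)(1/10)(1/10) = 0.0081.
The prior-weighted likelihoods are 1/5 · 0.0081 = 0.00162, 1/5 · 0.0441 = 0.00882, 1/5 · 0.0576 = 0.01152, 1/5 · 0.0625 = 0.0125, 1/5 · 0.0081 = 0.00162; summing to 0.03608.
Therefore the posterior P(r = 9 | data) = (0.00162) / (0.03608) = 0.0449.

0.0449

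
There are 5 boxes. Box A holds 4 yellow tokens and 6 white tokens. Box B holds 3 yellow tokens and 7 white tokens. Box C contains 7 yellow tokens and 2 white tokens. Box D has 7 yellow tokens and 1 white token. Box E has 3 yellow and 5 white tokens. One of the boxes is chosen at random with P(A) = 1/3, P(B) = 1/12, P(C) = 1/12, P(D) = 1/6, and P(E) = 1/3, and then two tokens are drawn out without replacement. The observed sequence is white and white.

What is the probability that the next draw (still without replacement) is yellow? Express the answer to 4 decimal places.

Compute the likelihood of the observed sequence for each case: P(data | box A) = (6/10)(5/9) = 0.33333; P(data | box B) = (7/10)(6/9) = 0.46667; P(data | box C) = (2/9)(1/8) = 0.027778; P(data | box D) = (1/8)(0/7) = 0; P(data | box E) = (5/8)(4/7) = 0.35714.
Weighting by the prior gives 1/3 · 0.33333 = 0.11111, 1/12 · 0.46667 = 0.038889, 1/12 · 0.027778 = 0.0023148, 1/6 · 0 = 0, 1/3 · 0.35714 = 0.11905; with total 0.27136.
Dividing through by the total gives posterior P(box A | data) = 0.40946, P(box B | data) = 0.14331, P(box C | data) = 0.0085303, P(box D | data) = 0, P(box E | data) = 0.4387.
Averaging over the posterior, P(yellow next | data) = (1/2)(0.40946) + (3/8)(0.14331) + (1)(0.0085303) + (1/2)(0.4387) = 0.48635.

0.4864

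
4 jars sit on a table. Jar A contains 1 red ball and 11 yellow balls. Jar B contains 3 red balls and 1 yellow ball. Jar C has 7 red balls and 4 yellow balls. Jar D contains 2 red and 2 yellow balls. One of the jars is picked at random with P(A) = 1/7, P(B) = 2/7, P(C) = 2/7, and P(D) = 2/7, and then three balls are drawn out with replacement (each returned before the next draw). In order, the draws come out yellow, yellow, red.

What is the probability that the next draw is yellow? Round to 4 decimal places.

Compute the likelihood of the observed sequence for each case: P(data | jar A) = (11/12)(11/12)(1/12) = 0.070023; P(data | jar B) = (1/4)(1/4)(3/4) = 0.046875; P(data | jar C) = (4/11)(4/11)(7/11) = 0.084147; P(data | jar D) = (2/4)(2/4)(2/4) = 0.125.
Weighting by the prior gives 1/7 · 0.070023 = 0.010003, 2/7 · 0.046875 = 0.013393, 2/7 · 0.084147 = 0.024042, 2/7 · 0.125 = 0.035714; with total 0.083153.
The posterior is then P(jar A | data) = 0.1203, P(jar B | data) = 0.16106, P(jar C | data) = 0.28913, P(jar D | data) = 0.4295.
So P(yellow next | data) = Σ P(yellow next | H) P(H | data) = (11/12)(0.1203) + (1/4)(0.16106) + (4/11)(0.28913) + (1/2)(0.4295) = 0.47043.

0.4704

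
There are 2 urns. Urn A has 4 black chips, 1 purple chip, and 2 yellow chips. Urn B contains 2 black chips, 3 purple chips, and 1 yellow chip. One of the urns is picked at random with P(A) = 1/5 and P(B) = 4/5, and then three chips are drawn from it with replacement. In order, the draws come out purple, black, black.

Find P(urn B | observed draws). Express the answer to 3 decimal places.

0.827

Under each hypothesis, the probability of the observed sequence is: P(data | urn A) = (1/7)(4/7)(4/7) = 0.046647; P(data | urn B) = (3/6)(2/6)(2/6) = 0.055556.
The prior-weighted likelihoods are 1/5 · 0.046647 = 0.0093294, 4/5 · 0.055556 = 0.044444; with total 0.053774.
Therefore the posterior P(urn B | data) = (0.044444) / (0.053774) = 0.82651.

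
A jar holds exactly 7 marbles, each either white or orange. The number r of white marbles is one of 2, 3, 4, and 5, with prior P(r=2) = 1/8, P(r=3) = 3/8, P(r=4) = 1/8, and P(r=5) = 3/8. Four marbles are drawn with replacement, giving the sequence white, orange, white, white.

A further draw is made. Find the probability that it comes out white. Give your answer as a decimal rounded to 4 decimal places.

For each hypothesis, P(data | H) works out to: P(data | r = 2) = (2/7)(5/7)(2/7)(2/7) = 0.01666; P(data | r = 3) = (3/7)(4/7)(3/7)(3/7) = 0.044981; P(data | r = 4) = (4/7)(3/7)(4/7)(4/7) = 0.079967; P(data | r = 5) = (5/7)(2/7)(5/7)(5/7) = 0.10412.
Weighting by the prior gives 1/8 · 0.01666 = 0.0020825, 3/8 · 0.044981 = 0.016868, 1/8 · 0.079967 = 0.0099958, 3/8 · 0.10412 = 0.039046; these sum to 0.067993.
Normalising, the posterior is P(r = 2 | data) = 0.030628, P(r = 3 | data) = 0.24809, P(r = 4 | data) = 0.14701, P(r = 5 | data) = 0.57427.
The predictive probability is P(white next | data) = (2/7)(0.030628) + (3/7)(0.24809) + (4/7)(0.14701) + (5/7)(0.57427) = 0.60928.

0.6093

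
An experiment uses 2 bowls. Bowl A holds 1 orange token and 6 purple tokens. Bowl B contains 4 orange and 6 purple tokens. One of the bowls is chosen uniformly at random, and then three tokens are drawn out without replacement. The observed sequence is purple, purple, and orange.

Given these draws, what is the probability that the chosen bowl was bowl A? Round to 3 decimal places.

0.462

The likelihood of the observed sequence under each hypothesis: P(data | bowl A) = (6/7)(5/6)(1/5) = 1/7; P(data | bowl B) = (6/10)(5/9)(4/8) = 1/6.
Multiplying each by its prior: 1/2 · 1/7 = 1/14, 1/2 · 1/6 = 1/12; with total 13/84.
By Bayes' rule, P(bowl A | data) = (1/14) / (13/84) = 6/13.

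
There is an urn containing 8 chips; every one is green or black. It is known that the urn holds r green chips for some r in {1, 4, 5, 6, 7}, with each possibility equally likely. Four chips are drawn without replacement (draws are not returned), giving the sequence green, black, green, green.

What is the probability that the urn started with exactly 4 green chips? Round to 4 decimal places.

Compute the likelihood of the observed sequence for each case: P(data | r = 1) = (1/8)(7/7)(0/6) = 0; P(data | r = 4) = (4/8)(4/7)(3/6)(2/5) = 0.057143; P(data | r = 5) = (5/8)(3/7)(4/6)(3/5) = 0.10714; P(data | r = 6) = (6/8)(2/7)(5/6)(4/5) = 0.14286; P(data | r = 7) = (7/8)(1/7)(6/6)(5/5) = 0.125.
The prior-weighted likelihoods are 1/5 · 0 = 0, 1/5 · 0.057143 = 0.011429, 1/5 · 0.10714 = 0.021429, 1/5 · 0.14286 = 0.028571, 1/5 · 0.125 = 0.025; these sum to 0.086429.
So P(r = 4 | data) = (0.011429) / (0.086429) = 0.13223.

0.1322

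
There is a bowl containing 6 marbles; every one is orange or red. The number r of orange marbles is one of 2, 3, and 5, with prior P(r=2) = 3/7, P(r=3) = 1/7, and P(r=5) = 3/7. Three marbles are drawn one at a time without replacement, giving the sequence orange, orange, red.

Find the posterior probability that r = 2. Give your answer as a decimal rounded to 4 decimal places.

0.2353

Under each hypothesis, the probability of the observed sequence is: P(data | r = 2) = (2/6)(1/5)(4/4) = 1/15; P(data | r = 3) = (3/6)(2/5)(3/4) = 3/20; P(data | r = 5) = (5/6)(4/5)(1/4) = 1/6.
Weighting by the prior gives 3/7 · 1/15 = 1/35, 1/7 · 3/20 = 3/140, 3/7 · 1/6 = 1/14; these sum to 17/140.
Hence P(r = 2 | data) = (1/35) / (17/140) = 4/17.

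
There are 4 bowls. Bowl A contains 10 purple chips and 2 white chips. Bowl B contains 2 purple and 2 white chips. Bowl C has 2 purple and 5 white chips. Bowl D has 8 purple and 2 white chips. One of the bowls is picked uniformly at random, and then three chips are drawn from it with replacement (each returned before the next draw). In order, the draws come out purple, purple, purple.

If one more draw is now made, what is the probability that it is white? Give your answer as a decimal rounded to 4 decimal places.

0.2244

The likelihood of the observed sequence under each hypothesis: P(data | bowl A) = (10/12)(10/12)(10/12) = 0.5787; P(data | bowl B) = (2/4)(2/4)(2/4) = 0.125; P(data | bowl C) = (2/7)(2/7)(2/7) = 0.023324; P(data | bowl D) = (8/10)(8/10)(8/10) = 0.512.
The prior-weighted likelihoods are 1/4 · 0.5787 = 0.14468, 1/4 · 0.125 = 0.03125, 1/4 · 0.023324 = 0.0058309, 1/4 · 0.512 = 0.128; with total 0.30976.
Dividing through by the total gives posterior P(bowl A | data) = 0.46706, P(bowl B | data) = 0.10089, P(bowl C | data) = 0.018824, P(bowl D | data) = 0.41323.
So P(white next | data) = Σ P(white next | H) P(H | data) = (1/6)(0.46706) + (1/2)(0.10089) + (5/7)(0.018824) + (1/5)(0.41323) = 0.22438.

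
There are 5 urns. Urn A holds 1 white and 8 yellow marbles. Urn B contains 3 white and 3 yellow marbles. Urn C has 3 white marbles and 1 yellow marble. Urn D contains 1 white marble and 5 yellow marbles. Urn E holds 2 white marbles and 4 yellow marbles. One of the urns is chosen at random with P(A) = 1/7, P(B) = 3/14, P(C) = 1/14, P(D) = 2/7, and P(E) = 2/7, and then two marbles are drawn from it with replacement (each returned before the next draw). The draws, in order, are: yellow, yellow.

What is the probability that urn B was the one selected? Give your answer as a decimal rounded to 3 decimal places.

The likelihood of the observed sequence under each hypothesis: P(data | urn A) = (8/9)(8/9) = 0.79012; P(data | urn B) = (3/6)(3/6) = 0.25; P(data | urn C) = (1/4)(1/4) = 0.0625; P(data | urn D) = (5/6)(5/6) = 0.69444; P(data | urn E) = (4/6)(4/6) = 0.44444.
The prior-weighted likelihoods are 1/7 · 0.79012 = 0.11287, 3/14 · 0.25 = 0.053571, 1/14 · 0.0625 = 0.0044643, 2/7 · 0.69444 = 0.19841, 2/7 · 0.44444 = 0.12698; with total 0.49631.
By Bayes' rule, P(urn B | data) = (0.053571) / (0.49631) = 0.10794.

0.108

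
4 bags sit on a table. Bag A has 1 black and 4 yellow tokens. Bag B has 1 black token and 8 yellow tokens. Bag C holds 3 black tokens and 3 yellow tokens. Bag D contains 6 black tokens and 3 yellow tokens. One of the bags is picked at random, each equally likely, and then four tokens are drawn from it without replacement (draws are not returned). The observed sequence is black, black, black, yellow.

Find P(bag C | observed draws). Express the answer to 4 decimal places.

Compute the likelihood of the observed sequence for each case: P(data | bag A) = (1/5)(0/4) = 0; P(data | bag B) = (1/9)(0/8) = 0; P(data | bag C) = (3/6)(2/5)(1/4)(3/3) = 0.05; P(data | bag D) = (6/9)(5/8)(4/7)(3/6) = 0.11905.
The prior-weighted likelihoods are 1/4 · 0 = 0, 1/4 · 0 = 0, 1/4 · 0.05 = 0.0125, 1/4 · 0.11905 = 0.029762; with total 0.042262.
So P(bag C | data) = (0.0125) / (0.042262) = 0.29577.

0.2958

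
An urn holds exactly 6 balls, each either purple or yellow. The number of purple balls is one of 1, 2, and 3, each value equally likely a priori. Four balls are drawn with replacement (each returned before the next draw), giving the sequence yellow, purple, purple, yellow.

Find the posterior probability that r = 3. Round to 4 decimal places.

For each hypothesis, P(data | H) works out to: P(data | r = 1) = (5/6)(1/6)(1/6)(5/6) = 0.01929; P(data | r = 2) = (4/6)(2/6)(2/6)(4/6) = 0.049383; P(data | r = 3) = (3/6)(3/6)(3/6)(3/6) = 0.0625.
Weighting by the prior gives 1/3 · 0.01929 = 0.00643, 1/3 · 0.049383 = 0.016461, 1/3 · 0.0625 = 0.020833; summing to 0.043724.
Therefore the posterior P(r = 3 | data) = (0.020833) / (0.043724) = 0.47647.

0.4765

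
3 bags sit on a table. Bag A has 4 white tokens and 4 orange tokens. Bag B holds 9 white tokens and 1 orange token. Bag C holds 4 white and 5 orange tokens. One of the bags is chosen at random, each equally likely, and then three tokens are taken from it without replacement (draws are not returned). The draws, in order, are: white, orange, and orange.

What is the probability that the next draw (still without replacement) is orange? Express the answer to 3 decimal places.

Under each hypothesis, the probability of the observed sequence is: P(data | bag A) = (4/8)(4/7)(3/6) = 1/7; P(data | bag B) = (9/10)(1/9)(0/8) = 0; P(data | bag C) = (4/9)(5/8)(4/7) = 10/63.
Weighting by the prior gives 1/3 · 1/7 = 1/21, 1/3 · 0 = 0, 1/3 · 10/63 = 10/189; summing to 19/189.
Normalising, the posterior is P(bag A | data) = 9/19, P(bag B | data) = 0, P(bag C | data) = 10/19.
Averaging over the posterior, P(orange next | data) = (2/5)(9/19) + (1/2)(10/19) = 43/95.

0.453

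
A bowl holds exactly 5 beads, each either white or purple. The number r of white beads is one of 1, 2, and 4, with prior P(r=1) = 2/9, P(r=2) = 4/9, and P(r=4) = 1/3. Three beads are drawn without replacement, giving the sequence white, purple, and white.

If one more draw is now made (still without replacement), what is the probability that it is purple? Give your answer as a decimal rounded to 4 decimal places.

0.4000

For each hypothesis, P(data | H) works out to: P(data | r = 1) = (1/5)(4/4)(0/3) = 0; P(data | r = 2) = (2/5)(3/4)(1/3) = 1/10; P(data | r = 4) = (4/5)(1/4)(3/3) = 1/5.
Multiplying each by its prior: 2/9 · 0 = 0, 4/9 · 1/10 = 2/45, 1/3 · 1/5 = 1/15; with total 1/9.
The posterior is then P(r = 1 | data) = 0, P(r = 2 | data) = 2/5, P(r = 4 | data) = 3/5.
So P(purple next | data) = Σ P(purple next | H) P(H | data) = (1)(2/5) + (0)(3/5) = 2/5.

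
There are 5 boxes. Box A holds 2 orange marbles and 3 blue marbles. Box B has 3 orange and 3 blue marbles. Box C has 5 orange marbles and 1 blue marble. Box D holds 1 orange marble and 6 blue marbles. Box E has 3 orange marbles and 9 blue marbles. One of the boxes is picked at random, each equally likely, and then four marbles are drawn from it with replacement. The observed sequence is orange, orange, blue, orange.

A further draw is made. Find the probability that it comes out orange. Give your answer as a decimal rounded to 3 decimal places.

The likelihood of the observed sequence under each hypothesis: P(data | box A) = (2/5)(2/5)(3/5)(2/5) = 0.0384; P(data | box B) = (3/6)(3/6)(3/6)(3/6) = 0.0625; P(data | box C) = (5/6)(5/6)(1/6)(5/6) = 0.096451; P(data | box D) = (1/7)(1/7)(6/7)(1/7) = 0.002499; P(data | box E) = (3/12)(3/12)(9/12)(3/12) = 0.011719.
Multiplying each by its prior: 1/5 · 0.0384 = 0.00768, 1/5 · 0.0625 = 0.0125, 1/5 · 0.096451 = 0.01929, 1/5 · 0.002499 = 0.00049979, 1/5 · 0.011719 = 0.0023437; summing to 0.042314.
Dividing through by the total gives posterior P(box A | data) = 0.1815, P(box B | data) = 0.29541, P(box C | data) = 0.45588, P(box D | data) = 0.011812, P(box E | data) = 0.05539.
So P(orange next | data) = Σ P(orange next | H) P(H | data) = (2/5)(0.1815) + (1/2)(0.29541) + (5/6)(0.45588) + (1/7)(0.011812) + (1/4)(0.05539) = 0.61575.

0.616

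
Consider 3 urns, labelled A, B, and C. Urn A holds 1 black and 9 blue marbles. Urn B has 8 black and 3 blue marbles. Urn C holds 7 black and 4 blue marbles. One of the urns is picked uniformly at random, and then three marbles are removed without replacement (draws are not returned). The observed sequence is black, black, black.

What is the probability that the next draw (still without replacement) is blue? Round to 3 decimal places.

Compute the likelihood of the observed sequence for each case: P(data | urn A) = (1/10)(0/9) = 0; P(data | urn B) = (8/11)(7/10)(6/9) = 56/165; P(data | urn C) = (7/11)(6/10)(5/9) = 7/33.
Weighting by the prior gives 1/3 · 0 = 0, 1/3 · 56/165 = 56/495, 1/3 · 7/33 = 7/99; these sum to 91/495.
The posterior is then P(urn A | data) = 0, P(urn B | data) = 8/13, P(urn C | data) = 5/13.
So P(blue next | data) = Σ P(blue next | H) P(H | data) = (3/8)(8/13) + (1/2)(5/13) = 11/26.

0.423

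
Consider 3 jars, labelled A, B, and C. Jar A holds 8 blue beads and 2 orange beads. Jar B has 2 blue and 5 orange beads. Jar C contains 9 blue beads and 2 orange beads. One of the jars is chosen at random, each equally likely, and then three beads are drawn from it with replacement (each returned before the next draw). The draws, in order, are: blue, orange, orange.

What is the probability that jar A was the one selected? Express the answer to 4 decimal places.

0.1562

Compute the likelihood of the observed sequence for each case: P(data | jar A) = (8/10)(2/10)(2/10) = 0.032; P(data | jar B) = (2/7)(5/7)(5/7) = 0.14577; P(data | jar C) = (9/11)(2/11)(2/11) = 0.027047.
Weighting by the prior gives 1/3 · 0.032 = 0.010667, 1/3 · 0.14577 = 0.048591, 1/3 · 0.027047 = 0.0090158; summing to 0.068273.
By Bayes' rule, P(jar A | data) = (0.010667) / (0.068273) = 0.15623.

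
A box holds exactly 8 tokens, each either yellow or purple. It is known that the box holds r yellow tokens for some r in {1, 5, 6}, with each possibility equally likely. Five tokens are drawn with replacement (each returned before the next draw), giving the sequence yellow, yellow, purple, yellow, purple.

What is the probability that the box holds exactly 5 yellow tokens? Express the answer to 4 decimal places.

Under each hypothesis, the probability of the observed sequence is: P(data | r = 1) = (1/8)(1/8)(7/8)(1/8)(7/8) = 0.0014954; P(data | r = 5) = (5/8)(5/8)(3/8)(5/8)(3/8) = 0.034332; P(data | r = 6) = (6/8)(6/8)(2/8)(6/8)(2/8) = 0.026367.
Weighting by the prior gives 1/3 · 0.0014954 = 0.00049845, 1/3 · 0.034332 = 0.011444, 1/3 · 0.026367 = 0.0087891; these sum to 0.020732.
Hence P(r = 5 | data) = (0.011444) / (0.020732) = 0.55201.

0.5520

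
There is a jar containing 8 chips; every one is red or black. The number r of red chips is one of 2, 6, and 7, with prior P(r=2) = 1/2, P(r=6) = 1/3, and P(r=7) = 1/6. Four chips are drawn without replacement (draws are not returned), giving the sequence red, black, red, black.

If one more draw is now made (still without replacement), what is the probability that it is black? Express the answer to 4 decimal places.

The likelihood of the observed sequence under each hypothesis: P(data | r = 2) = (2/8)(6/7)(1/6)(5/5) = 1/28; P(data | r = 6) = (6/8)(2/7)(5/6)(1/5) = 1/28; P(data | r = 7) = (7/8)(1/7)(6/6)(0/5) = 0.
Weighting by the prior gives 1/2 · 1/28 = 1/56, 1/3 · 1/28 = 1/84, 1/6 · 0 = 0; with total 5/168.
The posterior is then P(r = 2 | data) = 3/5, P(r = 6 | data) = 2/5, P(r = 7 | data) = 0.
So P(black next | data) = Σ P(black next | H) P(H | data) = (1)(3/5) + (0)(2/5) = 3/5.

0.6000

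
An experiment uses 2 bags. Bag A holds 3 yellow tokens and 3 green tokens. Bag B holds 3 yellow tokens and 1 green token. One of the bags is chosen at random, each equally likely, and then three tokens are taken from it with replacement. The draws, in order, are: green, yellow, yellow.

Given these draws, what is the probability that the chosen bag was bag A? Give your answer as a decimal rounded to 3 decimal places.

For each hypothesis, P(data | H) works out to: P(data | bag A) = (3/6)(3/6)(3/6) = 1/8; P(data | bag B) = (1/4)(3/4)(3/4) = 9/64.
The prior-weighted likelihoods are 1/2 · 1/8 = 1/16, 1/2 · 9/64 = 9/128; with total 17/128.
So P(bag A | data) = (1/16) / (17/128) = 8/17.

0.471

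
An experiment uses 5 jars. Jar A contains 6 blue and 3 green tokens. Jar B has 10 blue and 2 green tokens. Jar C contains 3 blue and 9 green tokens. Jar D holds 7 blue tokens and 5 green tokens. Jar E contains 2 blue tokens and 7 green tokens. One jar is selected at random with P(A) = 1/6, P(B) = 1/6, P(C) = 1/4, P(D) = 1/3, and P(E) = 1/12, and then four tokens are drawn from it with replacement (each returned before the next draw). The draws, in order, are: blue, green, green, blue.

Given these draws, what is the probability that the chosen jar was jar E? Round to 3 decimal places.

Compute the likelihood of the observed sequence for each case: P(data | jar A) = (6/9)(3/9)(3/9)(6/9) = 0.049383; P(data | jar B) = (10/12)(2/12)(2/12)(10/12) = 0.01929; P(data | jar C) = (3/12)(9/12)(9/12)(3/12) = 0.035156; P(data | jar D) = (7/12)(5/12)(5/12)(7/12) = 0.059076; P(data | jar E) = (2/9)(7/9)(7/9)(2/9) = 0.029873.
Multiplying each by its prior: 1/6 · 0.049383 = 0.0082305, 1/6 · 0.01929 = 0.003215, 1/4 · 0.035156 = 0.0087891, 1/3 · 0.059076 = 0.019692, 1/12 · 0.029873 = 0.0024895; summing to 0.042416.
Hence P(jar E | data) = (0.0024895) / (0.042416) = 0.058691.

0.059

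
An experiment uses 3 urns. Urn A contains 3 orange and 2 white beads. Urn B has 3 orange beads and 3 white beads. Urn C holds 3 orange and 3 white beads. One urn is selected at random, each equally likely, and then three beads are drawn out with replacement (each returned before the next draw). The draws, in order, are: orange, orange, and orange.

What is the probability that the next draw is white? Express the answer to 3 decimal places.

The likelihood of the observed sequence under each hypothesis: P(data | urn A) = (3/5)(3/5)(3/5) = 0.216; P(data | urn B) = (3/6)(3/6)(3/6) = 0.125; P(data | urn C) = (3/6)(3/6)(3/6) = 0.125.
Weighting by the prior gives 1/3 · 0.216 = 0.072, 1/3 · 0.125 = 0.041667, 1/3 · 0.125 = 0.041667; with total 0.15533.
Normalising, the posterior is P(urn A | data) = 0.46352, P(urn B | data) = 0.26824, P(urn C | data) = 0.26824.
Averaging over the posterior, P(white next | data) = (2/5)(0.46352) + (1/2)(0.26824) + (1/2)(0.26824) = 0.45365.

0.454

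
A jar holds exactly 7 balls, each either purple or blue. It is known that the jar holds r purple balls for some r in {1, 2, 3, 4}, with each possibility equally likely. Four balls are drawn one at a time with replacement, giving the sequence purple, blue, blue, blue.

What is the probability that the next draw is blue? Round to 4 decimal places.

For each hypothesis, P(data | H) works out to: P(data | r = 1) = (1/7)(6/7)(6/7)(6/7) = 0.089963; P(data | r = 2) = (2/7)(5/7)(5/7)(5/7) = 0.10412; P(data | r = 3) = (3/7)(4/7)(4/7)(4/7) = 0.079967; P(data | r = 4) = (4/7)(3/7)(3/7)(3/7) = 0.044981.
Weighting by the prior gives 1/4 · 0.089963 = 0.022491, 1/4 · 0.10412 = 0.026031, 1/4 · 0.079967 = 0.019992, 1/4 · 0.044981 = 0.011245; with total 0.079758.
The posterior is then P(r = 1 | data) = 0.28198, P(r = 2 | data) = 0.32637, P(r = 3 | data) = 0.25065, P(r = 4 | data) = 0.14099.
So P(blue next | data) = Σ P(blue next | H) P(H | data) = (6/7)(0.28198) + (5/7)(0.32637) + (4/7)(0.25065) + (3/7)(0.14099) = 0.67848.

0.6785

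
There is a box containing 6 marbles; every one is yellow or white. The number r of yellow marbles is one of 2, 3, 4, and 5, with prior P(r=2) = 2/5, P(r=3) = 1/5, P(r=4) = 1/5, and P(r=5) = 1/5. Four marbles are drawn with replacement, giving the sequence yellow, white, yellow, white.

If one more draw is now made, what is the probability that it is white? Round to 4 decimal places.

0.5078

The likelihood of the observed sequence under each hypothesis: P(data | r = 2) = (2/6)(4/6)(2/6)(4/6) = 0.049383; P(data | r = 3) = (3/6)(3/6)(3/6)(3/6) = 0.0625; P(data | r = 4) = (4/6)(2/6)(4/6)(2/6) = 0.049383; P(data | r = 5) = (5/6)(1/6)(5/6)(1/6) = 0.01929.
Weighting by the prior gives 2/5 · 0.049383 = 0.019753, 1/5 · 0.0625 = 0.0125, 1/5 · 0.049383 = 0.0098765, 1/5 · 0.01929 = 0.003858; these sum to 0.045988.
Dividing through by the total gives posterior P(r = 2 | data) = 0.42953, P(r = 3 | data) = 0.27181, P(r = 4 | data) = 0.21477, P(r = 5 | data) = 0.083893.
The predictive probability is P(white next | data) = (2/3)(0.42953) + (1/2)(0.27181) + (1/3)(0.21477) + (1/6)(0.083893) = 0.50783.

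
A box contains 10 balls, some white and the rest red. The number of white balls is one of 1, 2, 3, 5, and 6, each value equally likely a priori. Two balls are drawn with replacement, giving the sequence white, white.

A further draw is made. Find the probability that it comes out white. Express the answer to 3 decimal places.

Compute the likelihood of the observed sequence for each case: P(data | r = 1) = (1/10)(1/10) = 1/100; P(data | r = 2) = (2/10)(2/10) = 1/25; P(data | r = 3) = (3/10)(3/10) = 9/100; P(data | r = 5) = (5/10)(5/10) = 1/4; P(data | r = 6) = (6/10)(6/10) = 9/25.
Weighting by the prior gives 1/5 · 1/100 = 1/500, 1/5 · 1/25 = 1/125, 1/5 · 9/100 = 9/500, 1/5 · 1/4 = 1/20, 1/5 · 9/25 = 9/125; with total 3/20.
Dividing through by the total gives posterior P(r = 1 | data) = 1/75, P(r = 2 | data) = 4/75, P(r = 3 | data) = 3/25, P(r = 5 | data) = 1/3, P(r = 6 | data) = 12/25.
The predictive probability is P(white next | data) = (1/10)(1/75) + (1/5)(4/75) + (3/10)(3/25) + (1/2)(1/3) + (3/5)(12/25) = 377/750.

0.503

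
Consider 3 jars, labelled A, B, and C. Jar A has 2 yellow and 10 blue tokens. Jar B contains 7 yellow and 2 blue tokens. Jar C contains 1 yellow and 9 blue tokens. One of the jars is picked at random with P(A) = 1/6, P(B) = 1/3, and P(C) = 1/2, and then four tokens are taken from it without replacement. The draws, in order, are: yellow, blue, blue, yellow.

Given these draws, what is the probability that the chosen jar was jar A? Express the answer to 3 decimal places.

0.214

For each hypothesis, P(data | H) works out to: P(data | jar A) = (2/12)(10/11)(9/10)(1/9) = 1/66; P(data | jar B) = (7/9)(2/8)(1/7)(6/6) = 1/36; P(data | jar C) = (1/10)(9/9)(8/8)(0/7) = 0.
Weighting by the prior gives 1/6 · 1/66 = 1/396, 1/3 · 1/36 = 1/108, 1/2 · 0 = 0; with total 7/594.
Therefore the posterior P(jar A | data) = (1/396) / (7/594) = 3/14.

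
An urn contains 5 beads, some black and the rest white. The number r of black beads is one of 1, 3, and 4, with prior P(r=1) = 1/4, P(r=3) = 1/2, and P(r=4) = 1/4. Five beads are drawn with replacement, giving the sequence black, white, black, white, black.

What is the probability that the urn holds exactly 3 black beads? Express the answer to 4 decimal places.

Under each hypothesis, the probability of the observed sequence is: P(data | r = 1) = (1/5)(4/5)(1/5)(4/5)(1/5) = 0.00512; P(data | r = 3) = (3/5)(2/5)(3/5)(2/5)(3/5) = 0.03456; P(data | r = 4) = (4/5)(1/5)(4/5)(1/5)(4/5) = 0.02048.
Weighting by the prior gives 1/4 · 0.00512 = 0.00128, 1/2 · 0.03456 = 0.01728, 1/4 · 0.02048 = 0.00512; these sum to 0.02368.
Hence P(r = 3 | data) = (0.01728) / (0.02368) = 0.72973.

0.7297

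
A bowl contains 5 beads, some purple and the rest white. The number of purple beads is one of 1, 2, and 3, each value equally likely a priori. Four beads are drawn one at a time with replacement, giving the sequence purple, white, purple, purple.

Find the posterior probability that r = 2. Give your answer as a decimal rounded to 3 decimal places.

Under each hypothesis, the probability of the observed sequence is: P(data | r = 1) = (1/5)(4/5)(1/5)(1/5) = 0.0064; P(data | r = 2) = (2/5)(3/5)(2/5)(2/5) = 0.0384; P(data | r = 3) = (3/5)(2/5)(3/5)(3/5) = 0.0864.
Weighting by the prior gives 1/3 · 0.0064 = 0.0021333, 1/3 · 0.0384 = 0.0128, 1/3 · 0.0864 = 0.0288; summing to 0.043733.
Hence P(r = 2 | data) = (0.0128) / (0.043733) = 0.29268.

0.293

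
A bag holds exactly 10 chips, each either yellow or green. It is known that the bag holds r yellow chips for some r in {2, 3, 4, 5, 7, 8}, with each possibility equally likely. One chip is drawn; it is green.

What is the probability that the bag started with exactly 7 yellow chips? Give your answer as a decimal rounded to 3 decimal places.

0.097

Compute the likelihood of this draw for each case: P(data | r = 2) = (8/10) = 4/5; P(data | r = 3) = (7/10) = 7/10; P(data | r = 4) = (6/10) = 3/5; P(data | r = 5) = (5/10) = 1/2; P(data | r = 7) = (3/10) = 3/10; P(data | r = 8) = (2/10) = 1/5.
The prior-weighted likelihoods are 1/6 · 4/5 = 2/15, 1/6 · 7/10 = 7/60, 1/6 · 3/5 = 1/10, 1/6 · 1/2 = 1/12, 1/6 · 3/10 = 1/20, 1/6 · 1/5 = 1/30; these sum to 31/60.
By Bayes' rule, P(r = 7 | data) = (1/20) / (31/60) = 3/31.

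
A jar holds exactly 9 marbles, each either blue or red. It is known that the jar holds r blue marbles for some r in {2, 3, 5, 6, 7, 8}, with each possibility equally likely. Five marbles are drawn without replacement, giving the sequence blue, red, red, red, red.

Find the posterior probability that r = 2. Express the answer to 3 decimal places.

Compute the likelihood of the observed sequence for each case: P(data | r = 2) = (2/9)(7/8)(6/7)(5/6)(4/5) = 1/9; P(data | r = 3) = (3/9)(6/8)(5/7)(4/6)(3/5) = 1/14; P(data | r = 5) = (5/9)(4/8)(3/7)(2/6)(1/5) = 1/126; P(data | r = 6) = (6/9)(3/8)(2/7)(1/6)(0/5) = 0; P(data | r = 7) = (7/9)(2/8)(1/7)(0/6) = 0; P(data | r = 8) = (8/9)(1/8)(0/7) = 0.
Weighting by the prior gives 1/6 · 1/9 = 1/54, 1/6 · 1/14 = 1/84, 1/6 · 1/126 = 1/756, 1/6 · 0 = 0, 1/6 · 0 = 0, 1/6 · 0 = 0; these sum to 2/63.
By Bayes' rule, P(r = 2 | data) = (1/54) / (2/63) = 7/12.

0.583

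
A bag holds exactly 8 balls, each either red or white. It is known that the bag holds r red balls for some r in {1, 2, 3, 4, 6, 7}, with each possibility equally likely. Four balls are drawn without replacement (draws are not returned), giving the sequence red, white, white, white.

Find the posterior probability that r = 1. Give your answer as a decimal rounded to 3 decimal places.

Under each hypothesis, the probability of the observed sequence is: P(data | r = 1) = (1/8)(7/7)(6/6)(5/5) = 0.125; P(data | r = 2) = (2/8)(6/7)(5/6)(4/5) = 0.14286; P(data | r = 3) = (3/8)(5/7)(4/6)(3/5) = 0.10714; P(data | r = 4) = (4/8)(4/7)(3/6)(2/5) = 0.057143; P(data | r = 6) = (6/8)(2/7)(1/6)(0/5) = 0; P(data | r = 7) = (7/8)(1/7)(0/6) = 0.
Weighting by the prior gives 1/6 · 0.125 = 0.020833, 1/6 · 0.14286 = 0.02381, 1/6 · 0.10714 = 0.017857, 1/6 · 0.057143 = 0.0095238, 1/6 · 0 = 0, 1/6 · 0 = 0; summing to 0.072024.
Therefore the posterior P(r = 1 | data) = (0.020833) / (0.072024) = 0.28926.

0.289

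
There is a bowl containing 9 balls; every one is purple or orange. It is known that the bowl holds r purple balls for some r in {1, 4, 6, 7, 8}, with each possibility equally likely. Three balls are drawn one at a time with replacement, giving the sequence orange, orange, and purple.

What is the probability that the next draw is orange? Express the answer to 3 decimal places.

The likelihood of the observed sequence under each hypothesis: P(data | r = 1) = (8/9)(8/9)(1/9) = 0.087791; P(data | r = 4) = (5/9)(5/9)(4/9) = 0.13717; P(data | r = 6) = (3/9)(3/9)(6/9) = 0.074074; P(data | r = 7) = (2/9)(2/9)(7/9) = 0.038409; P(data | r = 8) = (1/9)(1/9)(8/9) = 0.010974.
Weighting by the prior gives 1/5 · 0.087791 = 0.017558, 1/5 · 0.13717 = 0.027435, 1/5 · 0.074074 = 0.014815, 1/5 · 0.038409 = 0.0076818, 1/5 · 0.010974 = 0.0021948; these sum to 0.069684.
Dividing through by the total gives posterior P(r = 1 | data) = 0.25197, P(r = 4 | data) = 0.3937, P(r = 6 | data) = 0.2126, P(r = 7 | data) = 0.11024, P(r = 8 | data) = 0.031496.
So P(orange next | data) = Σ P(orange next | H) P(H | data) = (8/9)(0.25197) + (5/9)(0.3937) + (1/3)(0.2126) + (2/9)(0.11024) + (1/9)(0.031496) = 0.54156.

0.542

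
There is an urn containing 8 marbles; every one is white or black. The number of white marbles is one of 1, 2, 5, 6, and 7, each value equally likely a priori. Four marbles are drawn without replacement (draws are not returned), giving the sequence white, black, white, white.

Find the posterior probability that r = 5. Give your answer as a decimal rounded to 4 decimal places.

The likelihood of the observed sequence under each hypothesis: P(data | r = 1) = (1/8)(7/7)(0/6) = 0; P(data | r = 2) = (2/8)(6/7)(1/6)(0/5) = 0; P(data | r = 5) = (5/8)(3/7)(4/6)(3/5) = 3/28; P(data | r = 6) = (6/8)(2/7)(5/6)(4/5) = 1/7; P(data | r = 7) = (7/8)(1/7)(6/6)(5/5) = 1/8.
Weighting by the prior gives 1/5 · 0 = 0, 1/5 · 0 = 0, 1/5 · 3/28 = 3/140, 1/5 · 1/7 = 1/35, 1/5 · 1/8 = 1/40; summing to 3/40.
Therefore the posterior P(r = 5 | data) = (3/140) / (3/40) = 2/7.

0.2857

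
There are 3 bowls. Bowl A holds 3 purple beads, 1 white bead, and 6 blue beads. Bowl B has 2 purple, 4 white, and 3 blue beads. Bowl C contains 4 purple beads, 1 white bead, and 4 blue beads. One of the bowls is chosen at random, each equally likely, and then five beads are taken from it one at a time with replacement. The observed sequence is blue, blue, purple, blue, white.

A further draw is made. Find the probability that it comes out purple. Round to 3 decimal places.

Under each hypothesis, the probability of the observed sequence is: P(data | bowl A) = (6/10)(6/10)(3/10)(6/10)(1/10) = 0.00648; P(data | bowl B) = (3/9)(3/9)(2/9)(3/9)(4/9) = 0.003658; P(data | bowl C) = (4/9)(4/9)(4/9)(4/9)(1/9) = 0.0043354.
The prior-weighted likelihoods are 1/3 · 0.00648 = 0.00216, 1/3 · 0.003658 = 0.0012193, 1/3 · 0.0043354 = 0.0014451; with total 0.0048245.
Dividing through by the total gives posterior P(bowl A | data) = 0.44772, P(bowl B | data) = 0.25274, P(bowl C | data) = 0.29954.
So P(purple next | data) = Σ P(purple next | H) P(H | data) = (3/10)(0.44772) + (2/9)(0.25274) + (4/9)(0.29954) = 0.32361.

0.324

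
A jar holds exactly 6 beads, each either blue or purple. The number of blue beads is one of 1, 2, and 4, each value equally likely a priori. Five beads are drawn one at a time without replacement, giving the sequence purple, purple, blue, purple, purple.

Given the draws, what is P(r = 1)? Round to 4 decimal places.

0.7143

Under each hypothesis, the probability of the observed sequence is: P(data | r = 1) = (5/6)(4/5)(1/4)(3/3)(2/2) = 1/6; P(data | r = 2) = (4/6)(3/5)(2/4)(2/3)(1/2) = 1/15; P(data | r = 4) = (2/6)(1/5)(4/4)(0/3) = 0.
The prior-weighted likelihoods are 1/3 · 1/6 = 1/18, 1/3 · 1/15 = 1/45, 1/3 · 0 = 0; summing to 7/90.
Therefore the posterior P(r = 1 | data) = (1/18) / (7/90) = 5/7.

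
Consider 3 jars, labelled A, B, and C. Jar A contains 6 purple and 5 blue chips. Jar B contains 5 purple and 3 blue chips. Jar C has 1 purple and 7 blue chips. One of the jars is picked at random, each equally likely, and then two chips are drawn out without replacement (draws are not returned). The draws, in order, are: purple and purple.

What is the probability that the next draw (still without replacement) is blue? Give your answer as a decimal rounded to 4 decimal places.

0.5241

Under each hypothesis, the probability of the observed sequence is: P(data | jar A) = (6/11)(5/10) = 3/11; P(data | jar B) = (5/8)(4/7) = 5/14; P(data | jar C) = (1/8)(0/7) = 0.
The prior-weighted likelihoods are 1/3 · 3/11 = 1/11, 1/3 · 5/14 = 5/42, 1/3 · 0 = 0; with total 97/462.
The posterior is then P(jar A | data) = 42/97, P(jar B | data) = 55/97, P(jar C | data) = 0.
The predictive probability is P(blue next | data) = (5/9)(42/97) + (1/2)(55/97) = 305/582.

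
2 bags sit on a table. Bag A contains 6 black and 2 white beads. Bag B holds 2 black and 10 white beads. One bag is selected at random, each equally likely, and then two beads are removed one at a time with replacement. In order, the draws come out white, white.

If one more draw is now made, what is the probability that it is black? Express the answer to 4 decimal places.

0.2148

For each hypothesis, P(data | H) works out to: P(data | bag A) = (2/8)(2/8) = 1/16; P(data | bag B) = (10/12)(10/12) = 25/36.
Weighting by the prior gives 1/2 · 1/16 = 1/32, 1/2 · 25/36 = 25/72; with total 109/288.
Dividing through by the total gives posterior P(bag A | data) = 0.082569, P(bag B | data) = 0.91743.
So P(black next | data) = Σ P(black next | H) P(H | data) = (3/4)(0.082569) + (1/6)(0.91743) = 0.21483.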